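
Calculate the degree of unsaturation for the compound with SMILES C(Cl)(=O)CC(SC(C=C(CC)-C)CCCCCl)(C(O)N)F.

2

Molecular formula from the SMILES: C14H24Cl2FNO2S.
DoU = (2C + 2 + N − H − X)/2 = (2·14 + 2 + 1 − 24 − 3)/2 = 4/2 = 2.
(Structurally: 0 ring(s) + 2 π bond(s) = 2.)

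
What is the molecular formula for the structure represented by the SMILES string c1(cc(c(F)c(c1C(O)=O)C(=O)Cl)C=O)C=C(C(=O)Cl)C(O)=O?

C13H5Cl2FO7

Heavy atoms from the SMILES: 13 C, 2 Cl, 1 F, 7 O.
Implicit hydrogens by atom environment:
  5 × C (aromatic): no H
  5 × C: no H
  5 × O: no H
  2 × C: 1 H each → 2
  2 × Cl: no H
  2 × O: 1 H each → 2
  1 × C (aromatic): 1 H
  1 × F: no H
  Total hydrogens = 5.
Molecular formula: C13H5Cl2FO7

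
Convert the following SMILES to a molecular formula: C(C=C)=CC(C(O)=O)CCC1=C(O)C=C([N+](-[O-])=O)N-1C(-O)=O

Heavy atoms from the SMILES: 13 C, 2 N, 7 O.
Implicit hydrogens by atom environment:
  4 × C: 1 H each → 4
  3 × C: 2 H each → 6
  3 × C (aromatic): no H
  3 × O: 1 H each → 3
  3 × O: no H
  2 × C: no H
  1 × C (aromatic): 1 H
  1 × N (aromatic): no H
  1 × N (charge +1): no H
  1 × O (charge -1): no H
  Total hydrogens = 14.
Molecular formula: C13H14N2O7

C13H14N2O7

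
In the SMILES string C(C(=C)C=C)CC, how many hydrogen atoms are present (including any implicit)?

Hydrogens are implicit in SMILES; fill each atom to its normal valence:
  4 × C: 2 H each → 8
  1 × C: 3 H
  1 × C: 1 H
  1 × C: no H
  Total hydrogens = 12.

12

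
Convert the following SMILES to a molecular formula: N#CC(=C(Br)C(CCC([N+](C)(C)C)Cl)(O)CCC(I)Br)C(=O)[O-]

Heavy atoms from the SMILES: 2 Br, 14 C, 1 Cl, 1 I, 2 N, 3 O.
Implicit hydrogens by atom environment:
  5 × C: no H
  4 × C: 2 H each → 8
  3 × C: 3 H each → 9
  2 × Br: no H
  2 × C: 1 H each → 2
  1 × Cl: no H
  1 × I: no H
  1 × N: no H
  1 × N (charge +1): no H
  1 × O: 1 H
  1 × O: no H
  1 × O (charge -1): no H
  Total hydrogens = 20.
Molecular formula: C14H20Br2ClIN2O3

C14H20Br2ClIN2O3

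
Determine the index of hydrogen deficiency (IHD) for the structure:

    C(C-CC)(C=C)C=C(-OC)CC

Molecular formula from the SMILES: C11H20O.
DoU = (2C + 2 + N − H − X)/2 = (2·11 + 2 + 0 − 20 − 0)/2 = 4/2 = 2.
(Structurally: 0 ring(s) + 2 π bond(s) = 2.)

2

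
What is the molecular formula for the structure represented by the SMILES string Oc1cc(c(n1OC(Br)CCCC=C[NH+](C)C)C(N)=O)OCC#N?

C15H22BrN4O4+

Heavy atoms from the SMILES: 1 Br, 15 C, 4 N, 4 O.
Implicit hydrogens by atom environment:
  4 × C: 2 H each → 8
  3 × C: 1 H each → 3
  3 × C (aromatic): no H
  3 × O: no H
  2 × C: 3 H each → 6
  2 × C: no H
  1 × Br: no H
  1 × C (aromatic): 1 H
  1 × N: 2 H
  1 × N (charge +1): 1 H
  1 × N (aromatic): no H
  1 × N: no H
  1 × O: 1 H
  Total hydrogens = 22.
Net charge +1.
Molecular formula: C15H22BrN4O4+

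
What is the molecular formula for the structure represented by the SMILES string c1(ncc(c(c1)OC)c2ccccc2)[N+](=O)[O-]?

C12H10N2O3

Heavy atoms from the SMILES: 12 C, 2 N, 3 O.
Implicit hydrogens by atom environment:
  7 × C (aromatic): 1 H each → 7
  4 × C (aromatic): no H
  2 × O: no H
  1 × C: 3 H
  1 × N (aromatic): no H
  1 × N (charge +1): no H
  1 × O (charge -1): no H
  Total hydrogens = 10.
Molecular formula: C12H10N2O3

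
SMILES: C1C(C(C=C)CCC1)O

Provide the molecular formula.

Heavy atoms from the SMILES: 8 C, 1 O.
Implicit hydrogens by atom environment:
  5 × C: 2 H each → 10
  3 × C: 1 H each → 3
  1 × O: 1 H
  Total hydrogens = 14.
Molecular formula: C8H14O

C8H14O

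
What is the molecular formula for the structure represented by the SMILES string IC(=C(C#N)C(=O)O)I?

C4HI2NO2

Heavy atoms from the SMILES: 4 C, 2 I, 1 N, 2 O.
Implicit hydrogens by atom environment:
  4 × C: no H
  2 × I: no H
  1 × N: no H
  1 × O: 1 H
  1 × O: no H
  Total hydrogens = 1.
Molecular formula: C4HI2NO2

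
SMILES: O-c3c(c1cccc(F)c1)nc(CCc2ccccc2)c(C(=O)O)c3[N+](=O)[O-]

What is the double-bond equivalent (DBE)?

Molecular formula from the SMILES: C20H15FN2O5.
DoU = (2C + 2 + N − H − X)/2 = (2·20 + 2 + 2 − 15 − 1)/2 = 28/2 = 14.
(Structurally: 3 ring(s) + 11 π bond(s) = 14.)

14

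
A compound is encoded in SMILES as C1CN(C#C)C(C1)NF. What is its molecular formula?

C6H9FN2

Heavy atoms from the SMILES: 6 C, 1 F, 2 N.
Implicit hydrogens by atom environment:
  3 × C: 2 H each → 6
  2 × C: 1 H each → 2
  1 × C: no H
  1 × F: no H
  1 × N: 1 H
  1 × N: no H
  Total hydrogens = 9.
Molecular formula: C6H9FN2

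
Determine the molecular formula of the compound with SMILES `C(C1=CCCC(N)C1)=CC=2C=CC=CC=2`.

C14H17N

Heavy atoms from the SMILES: 14 C, 1 N.
Implicit hydrogens by atom environment:
  5 × C (aromatic): 1 H each → 5
  4 × C: 1 H each → 4
  3 × C: 2 H each → 6
  1 × C: no H
  1 × C (aromatic): no H
  1 × N: 2 H
  Total hydrogens = 17.
Molecular formula: C14H17N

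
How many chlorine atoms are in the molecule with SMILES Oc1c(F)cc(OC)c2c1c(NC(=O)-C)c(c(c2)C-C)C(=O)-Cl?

The symbol for chlorine appears 1 time in the SMILES.

1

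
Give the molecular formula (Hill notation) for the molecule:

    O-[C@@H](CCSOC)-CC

Heavy atoms from the SMILES: 6 C, 2 O, 1 S.
Implicit hydrogens by atom environment:
  3 × C: 2 H each → 6
  2 × C: 3 H each → 6
  1 × C: 1 H
  1 × O: 1 H
  1 × O: no H
  1 × S: no H
  Total hydrogens = 14.
Molecular formula: C6H14O2S

C6H14O2S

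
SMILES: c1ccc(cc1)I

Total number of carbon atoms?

The symbol for carbon appears 6 times in the SMILES. Lowercase c denotes aromatic carbon and counts toward C.

6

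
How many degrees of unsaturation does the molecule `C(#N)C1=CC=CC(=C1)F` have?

6

Molecular formula from the SMILES: C7H4FN.
DoU = (2C + 2 + N − H − X)/2 = (2·7 + 2 + 1 − 4 − 1)/2 = 12/2 = 6.
(Structurally: 1 ring(s) + 5 π bond(s) = 6.)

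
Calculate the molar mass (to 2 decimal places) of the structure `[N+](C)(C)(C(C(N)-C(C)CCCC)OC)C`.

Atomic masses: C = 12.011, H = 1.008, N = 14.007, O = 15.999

217.38

Molecular formula: C12H29N2O+.
M = 12×12.011 + 29×1.008 + 2×14.007 + 1×15.999 = 217.38 g/mol.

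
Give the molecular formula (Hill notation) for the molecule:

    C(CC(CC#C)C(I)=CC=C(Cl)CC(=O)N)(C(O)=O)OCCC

Heavy atoms from the SMILES: 16 C, 1 Cl, 1 I, 1 N, 4 O.
Implicit hydrogens by atom environment:
  5 × C: 2 H each → 10
  5 × C: 1 H each → 5
  5 × C: no H
  3 × O: no H
  1 × C: 3 H
  1 × Cl: no H
  1 × I: no H
  1 × N: 2 H
  1 × O: 1 H
  Total hydrogens = 21.
Molecular formula: C16H21ClINO4

C16H21ClINO4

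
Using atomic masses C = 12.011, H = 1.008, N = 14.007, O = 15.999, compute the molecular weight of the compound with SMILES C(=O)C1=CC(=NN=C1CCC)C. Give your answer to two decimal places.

Molecular formula: C9H12N2O.
M = 9×12.011 + 12×1.008 + 2×14.007 + 1×15.999 = 164.21 g/mol.

164.21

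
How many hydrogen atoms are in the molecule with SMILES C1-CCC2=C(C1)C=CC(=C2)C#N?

Hydrogens are implicit in SMILES; fill each atom to its normal valence:
  4 × C: 2 H each → 8
  3 × C (aromatic): 1 H each → 3
  3 × C (aromatic): no H
  1 × C: no H
  1 × N: no H
  Total hydrogens = 11.

11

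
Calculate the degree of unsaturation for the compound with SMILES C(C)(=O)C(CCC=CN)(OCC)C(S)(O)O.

Molecular formula from the SMILES: C10H19NO4S.
DoU = (2C + 2 + N − H − X)/2 = (2·10 + 2 + 1 − 19 − 0)/2 = 4/2 = 2.
(Structurally: 0 ring(s) + 2 π bond(s) = 2.)

2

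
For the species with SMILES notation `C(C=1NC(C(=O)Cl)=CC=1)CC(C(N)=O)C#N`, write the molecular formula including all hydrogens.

Heavy atoms from the SMILES: 10 C, 1 Cl, 3 N, 2 O.
Implicit hydrogens by atom environment:
  3 × C: no H
  2 × C: 2 H each → 4
  2 × C (aromatic): 1 H each → 2
  2 × C (aromatic): no H
  2 × O: no H
  1 × C: 1 H
  1 × Cl: no H
  1 × N: 2 H
  1 × N (aromatic): 1 H
  1 × N: no H
  Total hydrogens = 10.
Molecular formula: C10H10ClN3O2

C10H10ClN3O2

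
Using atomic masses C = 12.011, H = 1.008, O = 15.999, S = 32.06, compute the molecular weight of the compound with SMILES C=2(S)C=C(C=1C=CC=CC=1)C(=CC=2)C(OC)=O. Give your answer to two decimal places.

Molecular formula: C14H12O2S.
M = 14×12.011 + 12×1.008 + 2×15.999 + 1×32.06 = 244.31 g/mol.

244.31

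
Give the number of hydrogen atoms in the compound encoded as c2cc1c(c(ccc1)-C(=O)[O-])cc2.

7

Hydrogens are implicit in SMILES; fill each atom to its normal valence:
  7 × C (aromatic): 1 H each → 7
  3 × C (aromatic): no H
  1 × C: no H
  1 × O: no H
  1 × O (charge -1): no H
  Total hydrogens = 7.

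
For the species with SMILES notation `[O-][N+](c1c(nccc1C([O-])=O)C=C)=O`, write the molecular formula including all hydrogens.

Heavy atoms from the SMILES: 8 C, 2 N, 4 O.
Implicit hydrogens by atom environment:
  3 × C (aromatic): no H
  2 × C (aromatic): 1 H each → 2
  2 × O: no H
  2 × O (charge -1): no H
  1 × C: 2 H
  1 × C: 1 H
  1 × C: no H
  1 × N (aromatic): no H
  1 × N (charge +1): no H
  Total hydrogens = 5.
Net charge -1.
Molecular formula: C8H5N2O4-

C8H5N2O4-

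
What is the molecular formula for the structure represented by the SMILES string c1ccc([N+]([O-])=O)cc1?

Heavy atoms from the SMILES: 6 C, 1 N, 2 O.
Implicit hydrogens by atom environment:
  5 × C (aromatic): 1 H each → 5
  1 × C (aromatic): no H
  1 × N (charge +1): no H
  1 × O: no H
  1 × O (charge -1): no H
  Total hydrogens = 5.
Molecular formula: C6H5NO2

C6H5NO2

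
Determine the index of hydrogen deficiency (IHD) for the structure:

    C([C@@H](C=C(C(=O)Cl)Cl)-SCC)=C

3

Molecular formula from the SMILES: C8H10Cl2OS.
DoU = (2C + 2 + N − H − X)/2 = (2·8 + 2 + 0 − 10 − 2)/2 = 6/2 = 3.
(Structurally: 0 ring(s) + 3 π bond(s) = 3.)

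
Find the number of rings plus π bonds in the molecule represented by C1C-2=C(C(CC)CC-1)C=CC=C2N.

Molecular formula from the SMILES: C12H17N.
DoU = (2C + 2 + N − H − X)/2 = (2·12 + 2 + 1 − 17 − 0)/2 = 10/2 = 5.
(Structurally: 2 ring(s) + 3 π bond(s) = 5.)

5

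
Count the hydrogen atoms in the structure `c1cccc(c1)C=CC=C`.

Hydrogens are implicit in SMILES; fill each atom to its normal valence:
  5 × C (aromatic): 1 H each → 5
  3 × C: 1 H each → 3
  1 × C: 2 H
  1 × C (aromatic): no H
  Total hydrogens = 10.

10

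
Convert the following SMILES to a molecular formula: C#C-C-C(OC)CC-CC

Heavy atoms from the SMILES: 9 C, 1 O.
Implicit hydrogens by atom environment:
  4 × C: 2 H each → 8
  2 × C: 3 H each → 6
  2 × C: 1 H each → 2
  1 × C: no H
  1 × O: no H
  Total hydrogens = 16.
Molecular formula: C9H16O

C9H16O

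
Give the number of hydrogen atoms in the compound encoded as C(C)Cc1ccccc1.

Hydrogens are implicit in SMILES; fill each atom to its normal valence:
  5 × C (aromatic): 1 H each → 5
  2 × C: 2 H each → 4
  1 × C: 3 H
  1 × C (aromatic): no H
  Total hydrogens = 12.

12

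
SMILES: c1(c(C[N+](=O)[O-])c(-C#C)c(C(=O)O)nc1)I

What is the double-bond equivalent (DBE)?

8

Molecular formula from the SMILES: C9H5IN2O4.
DoU = (2C + 2 + N − H − X)/2 = (2·9 + 2 + 2 − 5 − 1)/2 = 16/2 = 8.
(Structurally: 1 ring(s) + 7 π bond(s) = 8.)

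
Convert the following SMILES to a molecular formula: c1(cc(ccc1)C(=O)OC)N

Heavy atoms from the SMILES: 8 C, 1 N, 2 O.
Implicit hydrogens by atom environment:
  4 × C (aromatic): 1 H each → 4
  2 × C (aromatic): no H
  2 × O: no H
  1 × C: 3 H
  1 × C: no H
  1 × N: 2 H
  Total hydrogens = 9.
Molecular formula: C8H9NO2

C8H9NO2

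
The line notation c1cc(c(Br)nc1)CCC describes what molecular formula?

C8H10BrN

Heavy atoms from the SMILES: 1 Br, 8 C, 1 N.
Implicit hydrogens by atom environment:
  3 × C (aromatic): 1 H each → 3
  2 × C: 2 H each → 4
  2 × C (aromatic): no H
  1 × Br: no H
  1 × C: 3 H
  1 × N (aromatic): no H
  Total hydrogens = 10.
Molecular formula: C8H10BrN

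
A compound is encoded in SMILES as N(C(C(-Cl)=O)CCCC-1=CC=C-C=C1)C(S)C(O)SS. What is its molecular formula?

Heavy atoms from the SMILES: 13 C, 1 Cl, 1 N, 2 O, 3 S.
Implicit hydrogens by atom environment:
  5 × C (aromatic): 1 H each → 5
  3 × C: 2 H each → 6
  3 × C: 1 H each → 3
  2 × S: 1 H each → 2
  1 × C: no H
  1 × C (aromatic): no H
  1 × Cl: no H
  1 × N: 1 H
  1 × O: 1 H
  1 × O: no H
  1 × S: no H
  Total hydrogens = 18.
Molecular formula: C13H18ClNO2S3

C13H18ClNO2S3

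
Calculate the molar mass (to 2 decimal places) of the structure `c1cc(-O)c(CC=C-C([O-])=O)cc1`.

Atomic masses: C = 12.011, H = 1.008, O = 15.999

177.18

Molecular formula: C10H9O3-.
M = 10×12.011 + 9×1.008 + 3×15.999 = 177.18 g/mol.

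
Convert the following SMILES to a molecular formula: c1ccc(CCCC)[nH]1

C8H13N

Heavy atoms from the SMILES: 8 C, 1 N.
Implicit hydrogens by atom environment:
  3 × C: 2 H each → 6
  3 × C (aromatic): 1 H each → 3
  1 × C: 3 H
  1 × C (aromatic): no H
  1 × N (aromatic): 1 H
  Total hydrogens = 13.
Molecular formula: C8H13N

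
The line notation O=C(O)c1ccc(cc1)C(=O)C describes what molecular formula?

Heavy atoms from the SMILES: 9 C, 3 O.
Implicit hydrogens by atom environment:
  4 × C (aromatic): 1 H each → 4
  2 × C (aromatic): no H
  2 × C: no H
  2 × O: no H
  1 × C: 3 H
  1 × O: 1 H
  Total hydrogens = 8.
Molecular formula: C9H8O3

C9H8O3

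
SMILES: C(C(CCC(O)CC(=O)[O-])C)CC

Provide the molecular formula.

Heavy atoms from the SMILES: 10 C, 3 O.
Implicit hydrogens by atom environment:
  5 × C: 2 H each → 10
  2 × C: 3 H each → 6
  2 × C: 1 H each → 2
  1 × C: no H
  1 × O: 1 H
  1 × O: no H
  1 × O (charge -1): no H
  Total hydrogens = 19.
Net charge -1.
Molecular formula: C10H19O3-

C10H19O3-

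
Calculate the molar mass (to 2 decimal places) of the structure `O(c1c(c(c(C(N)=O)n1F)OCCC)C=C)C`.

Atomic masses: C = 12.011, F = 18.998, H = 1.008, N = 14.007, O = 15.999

242.25

Molecular formula: C11H15FN2O3.
M = 11×12.011 + 1×18.998 + 15×1.008 + 2×14.007 + 3×15.999 = 242.25 g/mol.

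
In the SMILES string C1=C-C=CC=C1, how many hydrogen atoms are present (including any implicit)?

Hydrogens are implicit in SMILES; fill each atom to its normal valence:
  6 × C (aromatic): 1 H each → 6
  Total hydrogens = 6.

6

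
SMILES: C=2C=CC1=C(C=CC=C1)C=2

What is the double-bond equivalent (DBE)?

7

Molecular formula from the SMILES: C10H8.
DoU = (2C + 2 + N − H − X)/2 = (2·10 + 2 + 0 − 8 − 0)/2 = 14/2 = 7.
(Structurally: 2 ring(s) + 5 π bond(s) = 7.)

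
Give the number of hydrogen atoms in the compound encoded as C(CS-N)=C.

7

Hydrogens are implicit in SMILES; fill each atom to its normal valence:
  2 × C: 2 H each → 4
  1 × C: 1 H
  1 × N: 2 H
  1 × S: no H
  Total hydrogens = 7.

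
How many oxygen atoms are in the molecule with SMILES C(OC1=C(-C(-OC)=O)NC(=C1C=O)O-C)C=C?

5

The symbol for oxygen appears 5 times in the SMILES.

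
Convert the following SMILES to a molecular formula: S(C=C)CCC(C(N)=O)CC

C8H15NOS

Heavy atoms from the SMILES: 8 C, 1 N, 1 O, 1 S.
Implicit hydrogens by atom environment:
  4 × C: 2 H each → 8
  2 × C: 1 H each → 2
  1 × C: 3 H
  1 × C: no H
  1 × N: 2 H
  1 × O: no H
  1 × S: no H
  Total hydrogens = 15.
Molecular formula: C8H15NOS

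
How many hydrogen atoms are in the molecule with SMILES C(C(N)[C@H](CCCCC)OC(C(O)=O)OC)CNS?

26

Hydrogens are implicit in SMILES; fill each atom to its normal valence:
  6 × C: 2 H each → 12
  3 × C: 1 H each → 3
  3 × O: no H
  2 × C: 3 H each → 6
  1 × C: no H
  1 × N: 2 H
  1 × N: 1 H
  1 × O: 1 H
  1 × S: 1 H
  Total hydrogens = 26.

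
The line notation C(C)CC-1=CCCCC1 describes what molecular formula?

C9H16

Heavy atoms from the SMILES: 9 C.
Implicit hydrogens by atom environment:
  6 × C: 2 H each → 12
  1 × C: 3 H
  1 × C: 1 H
  1 × C: no H
  Total hydrogens = 16.
Molecular formula: C9H16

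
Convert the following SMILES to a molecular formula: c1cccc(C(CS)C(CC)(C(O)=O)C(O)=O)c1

C13H16O4S

Heavy atoms from the SMILES: 13 C, 4 O, 1 S.
Implicit hydrogens by atom environment:
  5 × C (aromatic): 1 H each → 5
  3 × C: no H
  2 × C: 2 H each → 4
  2 × O: 1 H each → 2
  2 × O: no H
  1 × C: 3 H
  1 × C: 1 H
  1 × C (aromatic): no H
  1 × S: 1 H
  Total hydrogens = 16.
Molecular formula: C13H16O4S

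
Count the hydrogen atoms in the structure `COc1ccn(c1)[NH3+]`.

Hydrogens are implicit in SMILES; fill each atom to its normal valence:
  3 × C (aromatic): 1 H each → 3
  1 × C: 3 H
  1 × C (aromatic): no H
  1 × N (charge +1): 3 H
  1 × N (aromatic): no H
  1 × O: no H
  Total hydrogens = 9.

9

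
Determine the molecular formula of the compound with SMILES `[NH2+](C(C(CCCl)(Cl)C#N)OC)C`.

C7H13Cl2N2O+

Heavy atoms from the SMILES: 7 C, 2 Cl, 2 N, 1 O.
Implicit hydrogens by atom environment:
  2 × C: 3 H each → 6
  2 × C: 2 H each → 4
  2 × C: no H
  2 × Cl: no H
  1 × C: 1 H
  1 × N (charge +1): 2 H
  1 × N: no H
  1 × O: no H
  Total hydrogens = 13.
Net charge +1.
Molecular formula: C7H13Cl2N2O+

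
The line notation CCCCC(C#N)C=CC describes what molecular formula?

Heavy atoms from the SMILES: 9 C, 1 N.
Implicit hydrogens by atom environment:
  3 × C: 2 H each → 6
  3 × C: 1 H each → 3
  2 × C: 3 H each → 6
  1 × C: no H
  1 × N: no H
  Total hydrogens = 15.
Molecular formula: C9H15N

C9H15N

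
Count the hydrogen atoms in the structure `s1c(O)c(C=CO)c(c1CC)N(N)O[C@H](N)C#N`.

Hydrogens are implicit in SMILES; fill each atom to its normal valence:
  4 × C (aromatic): no H
  3 × C: 1 H each → 3
  2 × N: 2 H each → 4
  2 × N: no H
  2 × O: 1 H each → 2
  1 × C: 3 H
  1 × C: 2 H
  1 × C: no H
  1 × O: no H
  1 × S (aromatic): no H
  Total hydrogens = 14.

14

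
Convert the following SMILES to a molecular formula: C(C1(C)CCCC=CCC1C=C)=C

Heavy atoms from the SMILES: 13 C.
Implicit hydrogens by atom environment:
  6 × C: 2 H each → 12
  5 × C: 1 H each → 5
  1 × C: 3 H
  1 × C: no H
  Total hydrogens = 20.
Molecular formula: C13H20

C13H20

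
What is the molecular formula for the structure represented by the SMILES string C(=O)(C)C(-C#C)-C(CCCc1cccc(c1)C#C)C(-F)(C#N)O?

C19H18FNO2

Heavy atoms from the SMILES: 19 C, 1 F, 1 N, 2 O.
Implicit hydrogens by atom environment:
  5 × C: no H
  4 × C: 1 H each → 4
  4 × C (aromatic): 1 H each → 4
  3 × C: 2 H each → 6
  2 × C (aromatic): no H
  1 × C: 3 H
  1 × F: no H
  1 × N: no H
  1 × O: 1 H
  1 × O: no H
  Total hydrogens = 18.
Molecular formula: C19H18FNO2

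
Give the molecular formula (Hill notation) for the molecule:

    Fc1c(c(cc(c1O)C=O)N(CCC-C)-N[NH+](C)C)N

Heavy atoms from the SMILES: 13 C, 1 F, 4 N, 2 O.
Implicit hydrogens by atom environment:
  5 × C (aromatic): no H
  3 × C: 3 H each → 9
  3 × C: 2 H each → 6
  1 × C (aromatic): 1 H
  1 × C: 1 H
  1 × F: no H
  1 × N: 2 H
  1 × N: 1 H
  1 × N (charge +1): 1 H
  1 × N: no H
  1 × O: 1 H
  1 × O: no H
  Total hydrogens = 22.
Net charge +1.
Molecular formula: C13H22FN4O2+

C13H22FN4O2+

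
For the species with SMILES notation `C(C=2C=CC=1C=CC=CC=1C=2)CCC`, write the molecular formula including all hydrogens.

C14H16

Heavy atoms from the SMILES: 14 C.
Implicit hydrogens by atom environment:
  7 × C (aromatic): 1 H each → 7
  3 × C: 2 H each → 6
  3 × C (aromatic): no H
  1 × C: 3 H
  Total hydrogens = 16.
Molecular formula: C14H16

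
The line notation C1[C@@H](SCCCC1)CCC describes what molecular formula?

Heavy atoms from the SMILES: 9 C, 1 S.
Implicit hydrogens by atom environment:
  7 × C: 2 H each → 14
  1 × C: 3 H
  1 × C: 1 H
  1 × S: no H
  Total hydrogens = 18.
Molecular formula: C9H18S

C9H18S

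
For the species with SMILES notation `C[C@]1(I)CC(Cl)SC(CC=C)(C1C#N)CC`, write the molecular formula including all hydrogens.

Heavy atoms from the SMILES: 12 C, 1 Cl, 1 I, 1 N, 1 S.
Implicit hydrogens by atom environment:
  4 × C: 2 H each → 8
  3 × C: 1 H each → 3
  3 × C: no H
  2 × C: 3 H each → 6
  1 × Cl: no H
  1 × I: no H
  1 × N: no H
  1 × S: no H
  Total hydrogens = 17.
Molecular formula: C12H17ClINS

C12H17ClINS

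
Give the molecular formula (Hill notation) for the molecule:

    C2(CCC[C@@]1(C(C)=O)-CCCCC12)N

Heavy atoms from the SMILES: 12 C, 1 N, 1 O.
Implicit hydrogens by atom environment:
  7 × C: 2 H each → 14
  2 × C: 1 H each → 2
  2 × C: no H
  1 × C: 3 H
  1 × N: 2 H
  1 × O: no H
  Total hydrogens = 21.
Molecular formula: C12H21NO

C12H21NO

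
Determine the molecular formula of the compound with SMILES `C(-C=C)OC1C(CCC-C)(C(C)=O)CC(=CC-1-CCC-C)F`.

Heavy atoms from the SMILES: 19 C, 1 F, 2 O.
Implicit hydrogens by atom environment:
  9 × C: 2 H each → 18
  4 × C: 1 H each → 4
  3 × C: 3 H each → 9
  3 × C: no H
  2 × O: no H
  1 × F: no H
  Total hydrogens = 31.
Molecular formula: C19H31FO2

C19H31FO2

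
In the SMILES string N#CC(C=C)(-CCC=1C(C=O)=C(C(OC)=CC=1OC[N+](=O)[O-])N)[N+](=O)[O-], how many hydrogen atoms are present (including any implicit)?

16

Hydrogens are implicit in SMILES; fill each atom to its normal valence:
  5 × C (aromatic): no H
  5 × O: no H
  4 × C: 2 H each → 8
  2 × C: 1 H each → 2
  2 × C: no H
  2 × N (charge +1): no H
  2 × O (charge -1): no H
  1 × C: 3 H
  1 × C (aromatic): 1 H
  1 × N: 2 H
  1 × N: no H
  Total hydrogens = 16.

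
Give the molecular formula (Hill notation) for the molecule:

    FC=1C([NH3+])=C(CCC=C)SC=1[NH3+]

Heavy atoms from the SMILES: 8 C, 1 F, 2 N, 1 S.
Implicit hydrogens by atom environment:
  4 × C (aromatic): no H
  3 × C: 2 H each → 6
  2 × N (charge +1): 3 H each → 6
  1 × C: 1 H
  1 × F: no H
  1 × S (aromatic): no H
  Total hydrogens = 13.
Net charge +2.
Molecular formula: [C8H13FN2S]2+

[C8H13FN2S]2+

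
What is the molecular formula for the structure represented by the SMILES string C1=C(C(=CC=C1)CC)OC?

Heavy atoms from the SMILES: 9 C, 1 O.
Implicit hydrogens by atom environment:
  4 × C (aromatic): 1 H each → 4
  2 × C: 3 H each → 6
  2 × C (aromatic): no H
  1 × C: 2 H
  1 × O: no H
  Total hydrogens = 12.
Molecular formula: C9H12O

C9H12O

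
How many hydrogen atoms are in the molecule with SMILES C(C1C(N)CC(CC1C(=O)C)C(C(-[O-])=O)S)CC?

22

Hydrogens are implicit in SMILES; fill each atom to its normal valence:
  5 × C: 1 H each → 5
  4 × C: 2 H each → 8
  2 × C: 3 H each → 6
  2 × C: no H
  2 × O: no H
  1 × N: 2 H
  1 × O (charge -1): no H
  1 × S: 1 H
  Total hydrogens = 22.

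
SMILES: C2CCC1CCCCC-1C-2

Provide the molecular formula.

Heavy atoms from the SMILES: 10 C.
Implicit hydrogens by atom environment:
  8 × C: 2 H each → 16
  2 × C: 1 H each → 2
  Total hydrogens = 18.
Molecular formula: C10H18

C10H18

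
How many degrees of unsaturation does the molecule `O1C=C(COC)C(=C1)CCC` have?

3

Molecular formula from the SMILES: C9H14O2.
DoU = (2C + 2 + N − H − X)/2 = (2·9 + 2 + 0 − 14 − 0)/2 = 6/2 = 3.
(Structurally: 1 ring(s) + 2 π bond(s) = 3.)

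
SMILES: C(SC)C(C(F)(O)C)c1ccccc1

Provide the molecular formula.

Heavy atoms from the SMILES: 11 C, 1 F, 1 O, 1 S.
Implicit hydrogens by atom environment:
  5 × C (aromatic): 1 H each → 5
  2 × C: 3 H each → 6
  1 × C: 2 H
  1 × C: 1 H
  1 × C: no H
  1 × C (aromatic): no H
  1 × F: no H
  1 × O: 1 H
  1 × S: no H
  Total hydrogens = 15.
Molecular formula: C11H15FOS

C11H15FOS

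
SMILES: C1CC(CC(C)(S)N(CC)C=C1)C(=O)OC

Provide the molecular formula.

C12H21NO2S

Heavy atoms from the SMILES: 12 C, 1 N, 2 O, 1 S.
Implicit hydrogens by atom environment:
  4 × C: 2 H each → 8
  3 × C: 3 H each → 9
  3 × C: 1 H each → 3
  2 × C: no H
  2 × O: no H
  1 × N: no H
  1 × S: 1 H
  Total hydrogens = 21.
Molecular formula: C12H21NO2S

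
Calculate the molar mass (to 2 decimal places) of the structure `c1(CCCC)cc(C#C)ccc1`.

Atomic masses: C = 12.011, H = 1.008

Molecular formula: C12H14.
M = 12×12.011 + 14×1.008 = 158.24 g/mol.

158.24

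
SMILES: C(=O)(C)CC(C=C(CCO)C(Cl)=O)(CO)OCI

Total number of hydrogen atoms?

16

Hydrogens are implicit in SMILES; fill each atom to its normal valence:
  5 × C: 2 H each → 10
  4 × C: no H
  3 × O: no H
  2 × O: 1 H each → 2
  1 × C: 3 H
  1 × C: 1 H
  1 × Cl: no H
  1 × I: no H
  Total hydrogens = 16.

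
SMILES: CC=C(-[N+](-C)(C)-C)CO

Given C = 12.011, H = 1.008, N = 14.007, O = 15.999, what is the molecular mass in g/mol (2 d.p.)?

130.21

Molecular formula: C7H16NO+.
M = 7×12.011 + 16×1.008 + 1×14.007 + 1×15.999 = 130.21 g/mol.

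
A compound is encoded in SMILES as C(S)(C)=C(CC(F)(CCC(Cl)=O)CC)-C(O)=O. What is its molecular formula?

Heavy atoms from the SMILES: 11 C, 1 Cl, 1 F, 3 O, 1 S.
Implicit hydrogens by atom environment:
  5 × C: no H
  4 × C: 2 H each → 8
  2 × C: 3 H each → 6
  2 × O: no H
  1 × Cl: no H
  1 × F: no H
  1 × O: 1 H
  1 × S: 1 H
  Total hydrogens = 16.
Molecular formula: C11H16ClFO3S

C11H16ClFO3S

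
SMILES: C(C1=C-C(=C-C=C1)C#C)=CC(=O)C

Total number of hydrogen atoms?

10

Hydrogens are implicit in SMILES; fill each atom to its normal valence:
  4 × C (aromatic): 1 H each → 4
  3 × C: 1 H each → 3
  2 × C (aromatic): no H
  2 × C: no H
  1 × C: 3 H
  1 × O: no H
  Total hydrogens = 10.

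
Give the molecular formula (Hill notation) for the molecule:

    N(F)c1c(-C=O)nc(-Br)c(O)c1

Heavy atoms from the SMILES: 1 Br, 6 C, 1 F, 2 N, 2 O.
Implicit hydrogens by atom environment:
  4 × C (aromatic): no H
  1 × Br: no H
  1 × C (aromatic): 1 H
  1 × C: 1 H
  1 × F: no H
  1 × N: 1 H
  1 × N (aromatic): no H
  1 × O: 1 H
  1 × O: no H
  Total hydrogens = 4.
Molecular formula: C6H4BrFN2O2

C6H4BrFN2O2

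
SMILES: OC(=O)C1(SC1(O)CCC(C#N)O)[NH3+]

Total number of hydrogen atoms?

11

Hydrogens are implicit in SMILES; fill each atom to its normal valence:
  4 × C: no H
  3 × O: 1 H each → 3
  2 × C: 2 H each → 4
  1 × C: 1 H
  1 × N (charge +1): 3 H
  1 × N: no H
  1 × O: no H
  1 × S: no H
  Total hydrogens = 11.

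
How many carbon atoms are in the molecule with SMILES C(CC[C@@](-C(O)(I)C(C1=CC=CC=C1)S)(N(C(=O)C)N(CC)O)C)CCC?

20

The symbol for carbon appears 20 times in the SMILES.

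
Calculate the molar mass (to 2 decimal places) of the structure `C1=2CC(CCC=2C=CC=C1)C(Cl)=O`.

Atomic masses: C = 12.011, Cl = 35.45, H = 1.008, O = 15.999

Molecular formula: C11H11ClO.
M = 11×12.011 + 1×35.45 + 11×1.008 + 1×15.999 = 194.66 g/mol.

194.66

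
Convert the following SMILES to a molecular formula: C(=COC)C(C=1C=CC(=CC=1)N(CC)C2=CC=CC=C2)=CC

C20H23NO

Heavy atoms from the SMILES: 20 C, 1 N, 1 O.
Implicit hydrogens by atom environment:
  9 × C (aromatic): 1 H each → 9
  3 × C: 3 H each → 9
  3 × C: 1 H each → 3
  3 × C (aromatic): no H
  1 × C: 2 H
  1 × C: no H
  1 × N: no H
  1 × O: no H
  Total hydrogens = 23.
Molecular formula: C20H23NO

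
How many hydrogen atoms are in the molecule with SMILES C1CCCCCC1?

Hydrogens are implicit in SMILES; fill each atom to its normal valence:
  7 × C: 2 H each → 14
  Total hydrogens = 14.

14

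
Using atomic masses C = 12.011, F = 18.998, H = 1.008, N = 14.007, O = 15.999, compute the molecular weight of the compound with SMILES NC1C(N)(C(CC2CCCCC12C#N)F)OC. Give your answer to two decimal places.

241.31

Molecular formula: C12H20FN3O.
M = 12×12.011 + 1×18.998 + 20×1.008 + 3×14.007 + 1×15.999 = 241.31 g/mol.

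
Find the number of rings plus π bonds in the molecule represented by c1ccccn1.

Molecular formula from the SMILES: C5H5N.
DoU = (2C + 2 + N − H − X)/2 = (2·5 + 2 + 1 − 5 − 0)/2 = 8/2 = 4.
(Structurally: 1 ring(s) + 3 π bond(s) = 4.)

4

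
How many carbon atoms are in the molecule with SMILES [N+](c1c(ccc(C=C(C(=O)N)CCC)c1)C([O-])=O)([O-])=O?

13

The symbol for carbon appears 13 times in the SMILES. Lowercase c denotes aromatic carbon and counts toward C.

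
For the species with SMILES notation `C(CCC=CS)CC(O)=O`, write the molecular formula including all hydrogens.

C7H12O2S

Heavy atoms from the SMILES: 7 C, 2 O, 1 S.
Implicit hydrogens by atom environment:
  4 × C: 2 H each → 8
  2 × C: 1 H each → 2
  1 × C: no H
  1 × O: 1 H
  1 × O: no H
  1 × S: 1 H
  Total hydrogens = 12.
Molecular formula: C7H12O2S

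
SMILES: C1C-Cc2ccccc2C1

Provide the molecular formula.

Heavy atoms from the SMILES: 10 C.
Implicit hydrogens by atom environment:
  4 × C: 2 H each → 8
  4 × C (aromatic): 1 H each → 4
  2 × C (aromatic): no H
  Total hydrogens = 12.
Molecular formula: C10H12

C10H12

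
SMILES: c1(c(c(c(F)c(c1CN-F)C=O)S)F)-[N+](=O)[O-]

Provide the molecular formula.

Heavy atoms from the SMILES: 8 C, 3 F, 2 N, 3 O, 1 S.
Implicit hydrogens by atom environment:
  6 × C (aromatic): no H
  3 × F: no H
  2 × O: no H
  1 × C: 2 H
  1 × C: 1 H
  1 × N: 1 H
  1 × N (charge +1): no H
  1 × O (charge -1): no H
  1 × S: 1 H
  Total hydrogens = 5.
Molecular formula: C8H5F3N2O3S

C8H5F3N2O3S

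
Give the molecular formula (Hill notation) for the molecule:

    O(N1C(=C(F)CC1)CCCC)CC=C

Heavy atoms from the SMILES: 11 C, 1 F, 1 N, 1 O.
Implicit hydrogens by atom environment:
  7 × C: 2 H each → 14
  2 × C: no H
  1 × C: 3 H
  1 × C: 1 H
  1 × F: no H
  1 × N: no H
  1 × O: no H
  Total hydrogens = 18.
Molecular formula: C11H18FNO

C11H18FNO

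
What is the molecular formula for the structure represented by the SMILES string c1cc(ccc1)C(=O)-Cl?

Heavy atoms from the SMILES: 7 C, 1 Cl, 1 O.
Implicit hydrogens by atom environment:
  5 × C (aromatic): 1 H each → 5
  1 × C (aromatic): no H
  1 × C: no H
  1 × Cl: no H
  1 × O: no H
  Total hydrogens = 5.
Molecular formula: C7H5ClO

C7H5ClO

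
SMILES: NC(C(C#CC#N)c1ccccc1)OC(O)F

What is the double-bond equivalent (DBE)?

8

Molecular formula from the SMILES: C12H11FN2O2.
DoU = (2C + 2 + N − H − X)/2 = (2·12 + 2 + 2 − 11 − 1)/2 = 16/2 = 8.
(Structurally: 1 ring(s) + 7 π bond(s) = 8.)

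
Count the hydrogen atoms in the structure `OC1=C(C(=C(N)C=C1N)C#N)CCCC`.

15

Hydrogens are implicit in SMILES; fill each atom to its normal valence:
  5 × C (aromatic): no H
  3 × C: 2 H each → 6
  2 × N: 2 H each → 4
  1 × C: 3 H
  1 × C (aromatic): 1 H
  1 × C: no H
  1 × N: no H
  1 × O: 1 H
  Total hydrogens = 15.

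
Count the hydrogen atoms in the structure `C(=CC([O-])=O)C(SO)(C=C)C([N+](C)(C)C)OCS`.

Hydrogens are implicit in SMILES; fill each atom to its normal valence:
  4 × C: 1 H each → 4
  3 × C: 3 H each → 9
  2 × C: 2 H each → 4
  2 × C: no H
  2 × O: no H
  1 × N (charge +1): no H
  1 × O: 1 H
  1 × O (charge -1): no H
  1 × S: 1 H
  1 × S: no H
  Total hydrogens = 19.

19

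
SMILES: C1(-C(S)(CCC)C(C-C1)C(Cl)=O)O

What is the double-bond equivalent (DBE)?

Molecular formula from the SMILES: C9H15ClO2S.
DoU = (2C + 2 + N − H − X)/2 = (2·9 + 2 + 0 − 15 − 1)/2 = 4/2 = 2.
(Structurally: 1 ring(s) + 1 π bond(s) = 2.)

2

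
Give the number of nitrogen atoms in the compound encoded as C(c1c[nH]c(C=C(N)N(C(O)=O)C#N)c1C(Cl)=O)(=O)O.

4

The symbol for nitrogen appears 4 times in the SMILES.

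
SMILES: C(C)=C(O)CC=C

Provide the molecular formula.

C6H10O

Heavy atoms from the SMILES: 6 C, 1 O.
Implicit hydrogens by atom environment:
  2 × C: 2 H each → 4
  2 × C: 1 H each → 2
  1 × C: 3 H
  1 × C: no H
  1 × O: 1 H
  Total hydrogens = 10.
Molecular formula: C6H10O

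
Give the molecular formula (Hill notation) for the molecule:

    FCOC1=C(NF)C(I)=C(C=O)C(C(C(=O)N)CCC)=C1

C13H15F2IN2O3

Heavy atoms from the SMILES: 13 C, 2 F, 1 I, 2 N, 3 O.
Implicit hydrogens by atom environment:
  5 × C (aromatic): no H
  3 × C: 2 H each → 6
  3 × O: no H
  2 × C: 1 H each → 2
  2 × F: no H
  1 × C: 3 H
  1 × C (aromatic): 1 H
  1 × C: no H
  1 × I: no H
  1 × N: 2 H
  1 × N: 1 H
  Total hydrogens = 15.
Molecular formula: C13H15F2IN2O3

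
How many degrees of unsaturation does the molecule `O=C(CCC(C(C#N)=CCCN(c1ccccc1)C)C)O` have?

8

Molecular formula from the SMILES: C17H22N2O2.
DoU = (2C + 2 + N − H − X)/2 = (2·17 + 2 + 2 − 22 − 0)/2 = 16/2 = 8.
(Structurally: 1 ring(s) + 7 π bond(s) = 8.)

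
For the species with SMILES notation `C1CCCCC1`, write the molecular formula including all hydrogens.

C6H12

Heavy atoms from the SMILES: 6 C.
Implicit hydrogens by atom environment:
  6 × C: 2 H each → 12
  Total hydrogens = 12.
Molecular formula: C6H12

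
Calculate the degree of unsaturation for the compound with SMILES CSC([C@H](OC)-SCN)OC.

0

Molecular formula from the SMILES: C6H15NO2S2.
DoU = (2C + 2 + N − H − X)/2 = (2·6 + 2 + 1 − 15 − 0)/2 = 0/2 = 0.
(Structurally: 0 ring(s) + 0 π bond(s) = 0.)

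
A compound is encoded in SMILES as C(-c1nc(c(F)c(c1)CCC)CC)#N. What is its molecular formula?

Heavy atoms from the SMILES: 11 C, 1 F, 2 N.
Implicit hydrogens by atom environment:
  4 × C (aromatic): no H
  3 × C: 2 H each → 6
  2 × C: 3 H each → 6
  1 × C (aromatic): 1 H
  1 × C: no H
  1 × F: no H
  1 × N (aromatic): no H
  1 × N: no H
  Total hydrogens = 13.
Molecular formula: C11H13FN2

C11H13FN2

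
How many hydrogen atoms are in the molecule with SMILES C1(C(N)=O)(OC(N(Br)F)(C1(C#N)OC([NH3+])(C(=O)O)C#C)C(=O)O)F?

8

Hydrogens are implicit in SMILES; fill each atom to its normal valence:
  9 × C: no H
  5 × O: no H
  2 × F: no H
  2 × N: no H
  2 × O: 1 H each → 2
  1 × Br: no H
  1 × C: 1 H
  1 × N (charge +1): 3 H
  1 × N: 2 H
  Total hydrogens = 8.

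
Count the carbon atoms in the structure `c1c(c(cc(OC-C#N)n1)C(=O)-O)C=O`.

The symbol for carbon appears 9 times in the SMILES. Lowercase c denotes aromatic carbon and counts toward C.

9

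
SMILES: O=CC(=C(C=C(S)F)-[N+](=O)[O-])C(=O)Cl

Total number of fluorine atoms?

The symbol for fluorine appears 1 time in the SMILES.

1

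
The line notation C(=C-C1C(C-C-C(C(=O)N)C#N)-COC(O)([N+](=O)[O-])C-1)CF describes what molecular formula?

C13H18FN3O5

Heavy atoms from the SMILES: 13 C, 1 F, 3 N, 5 O.
Implicit hydrogens by atom environment:
  5 × C: 2 H each → 10
  5 × C: 1 H each → 5
  3 × C: no H
  3 × O: no H
  1 × F: no H
  1 × N: 2 H
  1 × N: no H
  1 × N (charge +1): no H
  1 × O: 1 H
  1 × O (charge -1): no H
  Total hydrogens = 18.
Molecular formula: C13H18FN3O5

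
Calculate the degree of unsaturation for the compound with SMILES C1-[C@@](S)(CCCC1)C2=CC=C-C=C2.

Molecular formula from the SMILES: C12H16S.
DoU = (2C + 2 + N − H − X)/2 = (2·12 + 2 + 0 − 16 − 0)/2 = 10/2 = 5.
(Structurally: 2 ring(s) + 3 π bond(s) = 5.)

5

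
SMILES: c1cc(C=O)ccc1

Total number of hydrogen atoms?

Hydrogens are implicit in SMILES; fill each atom to its normal valence:
  5 × C (aromatic): 1 H each → 5
  1 × C: 1 H
  1 × C (aromatic): no H
  1 × O: no H
  Total hydrogens = 6.

6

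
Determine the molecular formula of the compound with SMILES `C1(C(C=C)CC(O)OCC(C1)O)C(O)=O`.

C10H16O5

Heavy atoms from the SMILES: 10 C, 5 O.
Implicit hydrogens by atom environment:
  5 × C: 1 H each → 5
  4 × C: 2 H each → 8
  3 × O: 1 H each → 3
  2 × O: no H
  1 × C: no H
  Total hydrogens = 16.
Molecular formula: C10H16O5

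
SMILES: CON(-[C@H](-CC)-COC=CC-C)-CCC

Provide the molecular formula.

Heavy atoms from the SMILES: 12 C, 1 N, 2 O.
Implicit hydrogens by atom environment:
  5 × C: 2 H each → 10
  4 × C: 3 H each → 12
  3 × C: 1 H each → 3
  2 × O: no H
  1 × N: no H
  Total hydrogens = 25.
Molecular formula: C12H25NO2

C12H25NO2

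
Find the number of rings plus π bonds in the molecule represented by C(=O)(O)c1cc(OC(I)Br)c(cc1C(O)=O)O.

Molecular formula from the SMILES: C9H6BrIO6.
DoU = (2C + 2 + N − H − X)/2 = (2·9 + 2 + 0 − 6 − 2)/2 = 12/2 = 6.
(Structurally: 1 ring(s) + 5 π bond(s) = 6.)

6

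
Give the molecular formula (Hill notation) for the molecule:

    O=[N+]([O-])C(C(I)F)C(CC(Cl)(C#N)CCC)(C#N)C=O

C11H12ClFIN3O3

Heavy atoms from the SMILES: 11 C, 1 Cl, 1 F, 1 I, 3 N, 3 O.
Implicit hydrogens by atom environment:
  4 × C: no H
  3 × C: 2 H each → 6
  3 × C: 1 H each → 3
  2 × N: no H
  2 × O: no H
  1 × C: 3 H
  1 × Cl: no H
  1 × F: no H
  1 × I: no H
  1 × N (charge +1): no H
  1 × O (charge -1): no H
  Total hydrogens = 12.
Molecular formula: C11H12ClFIN3O3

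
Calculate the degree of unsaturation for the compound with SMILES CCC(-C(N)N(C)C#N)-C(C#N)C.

4

Molecular formula from the SMILES: C9H16N4.
DoU = (2C + 2 + N − H − X)/2 = (2·9 + 2 + 4 − 16 − 0)/2 = 8/2 = 4.
(Structurally: 0 ring(s) + 4 π bond(s) = 4.)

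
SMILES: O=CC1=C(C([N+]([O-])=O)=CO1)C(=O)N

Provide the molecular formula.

Heavy atoms from the SMILES: 6 C, 2 N, 5 O.
Implicit hydrogens by atom environment:
  3 × C (aromatic): no H
  3 × O: no H
  1 × C (aromatic): 1 H
  1 × C: 1 H
  1 × C: no H
  1 × N: 2 H
  1 × N (charge +1): no H
  1 × O (aromatic): no H
  1 × O (charge -1): no H
  Total hydrogens = 4.
Molecular formula: C6H4N2O5

C6H4N2O5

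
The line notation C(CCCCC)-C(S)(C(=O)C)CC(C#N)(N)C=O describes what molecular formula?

Heavy atoms from the SMILES: 13 C, 2 N, 2 O, 1 S.
Implicit hydrogens by atom environment:
  6 × C: 2 H each → 12
  4 × C: no H
  2 × C: 3 H each → 6
  2 × O: no H
  1 × C: 1 H
  1 × N: 2 H
  1 × N: no H
  1 × S: 1 H
  Total hydrogens = 22.
Molecular formula: C13H22N2O2S

C13H22N2O2S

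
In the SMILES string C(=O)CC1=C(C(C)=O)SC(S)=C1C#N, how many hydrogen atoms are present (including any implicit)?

Hydrogens are implicit in SMILES; fill each atom to its normal valence:
  4 × C (aromatic): no H
  2 × C: no H
  2 × O: no H
  1 × C: 3 H
  1 × C: 2 H
  1 × C: 1 H
  1 × N: no H
  1 × S: 1 H
  1 × S (aromatic): no H
  Total hydrogens = 7.

7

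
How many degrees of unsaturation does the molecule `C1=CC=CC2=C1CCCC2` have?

5

Molecular formula from the SMILES: C10H12.
DoU = (2C + 2 + N − H − X)/2 = (2·10 + 2 + 0 − 12 − 0)/2 = 10/2 = 5.
(Structurally: 2 ring(s) + 3 π bond(s) = 5.)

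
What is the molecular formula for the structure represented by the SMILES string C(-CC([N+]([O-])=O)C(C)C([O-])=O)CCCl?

C8H13ClNO4-

Heavy atoms from the SMILES: 8 C, 1 Cl, 1 N, 4 O.
Implicit hydrogens by atom environment:
  4 × C: 2 H each → 8
  2 × C: 1 H each → 2
  2 × O: no H
  2 × O (charge -1): no H
  1 × C: 3 H
  1 × C: no H
  1 × Cl: no H
  1 × N (charge +1): no H
  Total hydrogens = 13.
Net charge -1.
Molecular formula: C8H13ClNO4-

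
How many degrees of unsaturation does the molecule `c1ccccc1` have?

Molecular formula from the SMILES: C6H6.
DoU = (2C + 2 + N − H − X)/2 = (2·6 + 2 + 0 − 6 − 0)/2 = 8/2 = 4.
(Structurally: 1 ring(s) + 3 π bond(s) = 4.)

4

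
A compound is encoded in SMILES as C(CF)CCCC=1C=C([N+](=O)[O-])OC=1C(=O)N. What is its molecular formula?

Heavy atoms from the SMILES: 10 C, 1 F, 2 N, 4 O.
Implicit hydrogens by atom environment:
  5 × C: 2 H each → 10
  3 × C (aromatic): no H
  2 × O: no H
  1 × C (aromatic): 1 H
  1 × C: no H
  1 × F: no H
  1 × N: 2 H
  1 × N (charge +1): no H
  1 × O (aromatic): no H
  1 × O (charge -1): no H
  Total hydrogens = 13.
Molecular formula: C10H13FN2O4

C10H13FN2O4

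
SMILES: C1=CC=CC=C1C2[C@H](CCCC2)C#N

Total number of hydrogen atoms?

Hydrogens are implicit in SMILES; fill each atom to its normal valence:
  5 × C (aromatic): 1 H each → 5
  4 × C: 2 H each → 8
  2 × C: 1 H each → 2
  1 × C: no H
  1 × C (aromatic): no H
  1 × N: no H
  Total hydrogens = 15.

15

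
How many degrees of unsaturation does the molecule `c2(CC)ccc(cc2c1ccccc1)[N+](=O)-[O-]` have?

Molecular formula from the SMILES: C14H13NO2.
DoU = (2C + 2 + N − H − X)/2 = (2·14 + 2 + 1 − 13 − 0)/2 = 18/2 = 9.
(Structurally: 2 ring(s) + 7 π bond(s) = 9.)

9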